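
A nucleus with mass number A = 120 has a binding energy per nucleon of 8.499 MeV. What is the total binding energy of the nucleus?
B.E. = 8.499 × 120 = 1020 MeV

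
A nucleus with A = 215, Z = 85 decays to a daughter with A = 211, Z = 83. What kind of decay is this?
ΔA = -4, ΔZ = -2 ⇒ alpha decay (α)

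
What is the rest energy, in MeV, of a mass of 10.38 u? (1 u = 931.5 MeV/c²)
E = mc² = 9669 MeV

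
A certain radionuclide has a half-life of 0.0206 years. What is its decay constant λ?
λ = ln(2)/t½ = 33.65 year⁻¹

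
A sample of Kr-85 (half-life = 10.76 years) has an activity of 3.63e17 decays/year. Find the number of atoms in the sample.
N = A/λ = 5.635e18 atoms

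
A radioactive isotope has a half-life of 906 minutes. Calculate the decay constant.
λ = ln(2)/t½ = 7.651e-4 minute⁻¹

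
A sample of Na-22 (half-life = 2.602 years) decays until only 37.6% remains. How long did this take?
t = t½ × log₂(N₀/N) = 3.672 years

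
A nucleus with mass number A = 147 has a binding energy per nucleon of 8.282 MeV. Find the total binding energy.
B.E. = 8.282 × 147 = 1217 MeV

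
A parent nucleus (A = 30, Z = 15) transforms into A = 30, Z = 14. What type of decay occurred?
ΔA = 0, ΔZ = -1 ⇒ beta-plus decay (β⁺) or electron capture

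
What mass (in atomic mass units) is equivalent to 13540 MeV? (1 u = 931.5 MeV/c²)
m = E/c² = 14.54 u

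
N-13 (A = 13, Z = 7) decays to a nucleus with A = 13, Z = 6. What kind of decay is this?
ΔA = 0, ΔZ = -1 ⇒ beta-plus decay (β⁺) or electron capture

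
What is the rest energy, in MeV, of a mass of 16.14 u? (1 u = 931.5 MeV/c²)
E = mc² = 15030 MeV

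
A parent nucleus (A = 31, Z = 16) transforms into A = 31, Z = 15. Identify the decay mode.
ΔA = 0, ΔZ = -1 ⇒ beta-plus decay (β⁺) or electron capture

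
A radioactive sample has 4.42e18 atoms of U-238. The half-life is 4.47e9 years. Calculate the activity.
A = λN = 6.854e8 decays/year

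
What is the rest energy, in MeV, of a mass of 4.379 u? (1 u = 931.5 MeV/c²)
E = mc² = 4079 MeV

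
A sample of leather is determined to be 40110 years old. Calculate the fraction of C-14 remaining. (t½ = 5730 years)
N/N₀ = (1/2)^(t/t½) = 0.007812 = 0.781%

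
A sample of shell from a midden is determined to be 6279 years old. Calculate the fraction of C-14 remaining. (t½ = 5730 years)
N/N₀ = (1/2)^(t/t½) = 0.4679 = 46.8%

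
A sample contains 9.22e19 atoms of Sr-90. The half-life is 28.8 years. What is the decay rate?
A = λN = 2.219e18 decays/year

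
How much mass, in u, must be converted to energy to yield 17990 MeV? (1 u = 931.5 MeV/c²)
m = E/c² = 19.31 u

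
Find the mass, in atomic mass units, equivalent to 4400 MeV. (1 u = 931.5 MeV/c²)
m = E/c² = 4.724 u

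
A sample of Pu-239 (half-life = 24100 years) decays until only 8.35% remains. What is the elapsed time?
t = t½ × log₂(N₀/N) = 86330 years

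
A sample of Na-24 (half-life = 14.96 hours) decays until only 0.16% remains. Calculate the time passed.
t = t½ × log₂(N₀/N) = 138.9 hours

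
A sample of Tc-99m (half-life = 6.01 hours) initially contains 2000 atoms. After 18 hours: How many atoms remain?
N = N₀(1/2)^(t/t½) = 250.9 atoms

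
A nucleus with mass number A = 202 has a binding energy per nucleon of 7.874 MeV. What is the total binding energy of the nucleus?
B.E. = 7.874 × 202 = 1591 MeV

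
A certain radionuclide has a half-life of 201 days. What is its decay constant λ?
λ = ln(2)/t½ = 0.003448 day⁻¹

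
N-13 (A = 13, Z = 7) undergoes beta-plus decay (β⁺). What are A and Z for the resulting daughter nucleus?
Daughter: A = 13, Z = 6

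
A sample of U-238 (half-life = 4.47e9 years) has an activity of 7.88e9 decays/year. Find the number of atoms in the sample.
N = A/λ = 5.082e19 atoms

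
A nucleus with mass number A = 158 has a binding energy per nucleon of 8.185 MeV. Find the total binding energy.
B.E. = 8.185 × 158 = 1293 MeV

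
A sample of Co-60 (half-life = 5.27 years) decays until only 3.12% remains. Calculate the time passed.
t = t½ × log₂(N₀/N) = 26.36 years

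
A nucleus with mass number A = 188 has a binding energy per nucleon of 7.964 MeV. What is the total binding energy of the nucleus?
B.E. = 7.964 × 188 = 1497 MeV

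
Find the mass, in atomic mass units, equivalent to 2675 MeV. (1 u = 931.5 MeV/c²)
m = E/c² = 2.872 u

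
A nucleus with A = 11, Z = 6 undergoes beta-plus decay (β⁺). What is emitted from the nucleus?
β⁺: positron (e⁺) + neutrino (νₑ)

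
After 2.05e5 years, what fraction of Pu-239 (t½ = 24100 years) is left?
N/N₀ = (1/2)^(t/t½) = 0.00275 = 0.275%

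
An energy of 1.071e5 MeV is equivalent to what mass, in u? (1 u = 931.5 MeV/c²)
m = E/c² = 115 u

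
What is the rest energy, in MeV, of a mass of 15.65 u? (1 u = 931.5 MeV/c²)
E = mc² = 14580 MeV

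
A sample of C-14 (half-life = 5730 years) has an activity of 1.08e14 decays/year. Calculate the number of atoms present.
N = A/λ = 8.928e17 atoms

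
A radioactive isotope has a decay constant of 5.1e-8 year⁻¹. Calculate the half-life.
t½ = ln(2)/λ = 1.359e7 years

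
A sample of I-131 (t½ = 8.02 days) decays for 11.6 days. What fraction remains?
N/N₀ = (1/2)^(t/t½) = 0.3669 = 36.7%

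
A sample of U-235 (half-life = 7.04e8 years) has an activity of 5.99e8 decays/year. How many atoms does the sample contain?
N = A/λ = 6.084e17 atoms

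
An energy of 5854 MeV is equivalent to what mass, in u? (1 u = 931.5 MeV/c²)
m = E/c² = 6.284 u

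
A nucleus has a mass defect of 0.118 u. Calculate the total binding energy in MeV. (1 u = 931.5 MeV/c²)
B.E. = Δm × 931.5 = 109.9 MeV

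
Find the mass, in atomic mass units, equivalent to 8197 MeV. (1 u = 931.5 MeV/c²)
m = E/c² = 8.8 u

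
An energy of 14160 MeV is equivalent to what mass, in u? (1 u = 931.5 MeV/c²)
m = E/c² = 15.2 u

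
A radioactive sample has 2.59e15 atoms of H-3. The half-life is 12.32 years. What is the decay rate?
A = λN = 1.457e14 decays/year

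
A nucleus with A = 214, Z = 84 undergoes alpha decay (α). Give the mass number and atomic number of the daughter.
Daughter: A = 210, Z = 82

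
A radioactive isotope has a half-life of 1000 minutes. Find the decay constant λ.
λ = ln(2)/t½ = 6.931e-4 minute⁻¹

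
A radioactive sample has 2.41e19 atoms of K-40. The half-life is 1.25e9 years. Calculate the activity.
A = λN = 1.336e10 decays/year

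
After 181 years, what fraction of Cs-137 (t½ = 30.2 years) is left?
N/N₀ = (1/2)^(t/t½) = 0.0157 = 1.57%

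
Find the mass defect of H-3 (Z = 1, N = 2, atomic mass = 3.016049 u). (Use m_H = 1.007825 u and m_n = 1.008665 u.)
Δm = Z·m_H + N·m_n − M = 0.009106 u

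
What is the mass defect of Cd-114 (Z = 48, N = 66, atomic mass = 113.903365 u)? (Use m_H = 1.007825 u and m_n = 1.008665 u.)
Δm = Z·m_H + N·m_n − M = 1.044 u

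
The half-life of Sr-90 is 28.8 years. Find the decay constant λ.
λ = ln(2)/t½ = 0.02407 year⁻¹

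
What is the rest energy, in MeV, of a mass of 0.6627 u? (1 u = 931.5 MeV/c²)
E = mc² = 617.3 MeV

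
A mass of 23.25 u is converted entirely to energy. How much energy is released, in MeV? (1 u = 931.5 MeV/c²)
E = mc² = 21660 MeV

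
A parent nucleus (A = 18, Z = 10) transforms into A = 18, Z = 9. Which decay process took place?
ΔA = 0, ΔZ = -1 ⇒ beta-plus decay (β⁺) or electron capture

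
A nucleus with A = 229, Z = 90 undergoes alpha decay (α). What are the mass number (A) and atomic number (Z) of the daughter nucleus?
Daughter: A = 225, Z = 88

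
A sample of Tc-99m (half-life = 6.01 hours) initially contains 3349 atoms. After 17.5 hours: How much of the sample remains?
N = N₀(1/2)^(t/t½) = 445 atoms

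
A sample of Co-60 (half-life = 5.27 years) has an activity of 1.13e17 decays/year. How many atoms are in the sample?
N = A/λ = 8.591e17 atoms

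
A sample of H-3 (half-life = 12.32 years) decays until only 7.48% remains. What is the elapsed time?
t = t½ × log₂(N₀/N) = 46.09 years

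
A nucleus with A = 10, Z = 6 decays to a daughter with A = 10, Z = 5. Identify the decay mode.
ΔA = 0, ΔZ = -1 ⇒ beta-plus decay (β⁺) or electron capture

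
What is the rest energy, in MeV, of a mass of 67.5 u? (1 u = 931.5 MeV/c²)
E = mc² = 62880 MeV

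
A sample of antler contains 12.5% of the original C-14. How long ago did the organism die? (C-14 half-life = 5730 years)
Age = t½ × log₂(1/ratio) = 17190 years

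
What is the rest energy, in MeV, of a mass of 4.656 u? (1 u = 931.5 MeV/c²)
E = mc² = 4337 MeV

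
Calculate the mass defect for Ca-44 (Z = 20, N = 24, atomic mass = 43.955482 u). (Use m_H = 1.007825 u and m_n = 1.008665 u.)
Δm = Z·m_H + N·m_n − M = 0.409 u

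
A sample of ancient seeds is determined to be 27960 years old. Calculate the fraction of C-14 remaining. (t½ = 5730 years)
N/N₀ = (1/2)^(t/t½) = 0.03397 = 3.4%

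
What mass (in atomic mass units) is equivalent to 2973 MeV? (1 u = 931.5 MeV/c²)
m = E/c² = 3.192 u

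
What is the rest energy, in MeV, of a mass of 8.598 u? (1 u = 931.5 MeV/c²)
E = mc² = 8009 MeV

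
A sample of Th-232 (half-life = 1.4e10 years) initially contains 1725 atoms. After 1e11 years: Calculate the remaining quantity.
N = N₀(1/2)^(t/t½) = 12.21 atoms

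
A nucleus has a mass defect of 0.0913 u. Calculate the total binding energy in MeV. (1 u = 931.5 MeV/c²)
B.E. = Δm × 931.5 = 85.05 MeV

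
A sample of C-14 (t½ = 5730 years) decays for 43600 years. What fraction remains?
N/N₀ = (1/2)^(t/t½) = 0.005122 = 0.512%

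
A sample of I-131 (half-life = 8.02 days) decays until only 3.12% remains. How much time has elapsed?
t = t½ × log₂(N₀/N) = 40.12 days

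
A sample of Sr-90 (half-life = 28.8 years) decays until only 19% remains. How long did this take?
t = t½ × log₂(N₀/N) = 69 years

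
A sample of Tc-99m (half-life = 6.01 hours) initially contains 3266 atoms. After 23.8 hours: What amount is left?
N = N₀(1/2)^(t/t½) = 209.9 atoms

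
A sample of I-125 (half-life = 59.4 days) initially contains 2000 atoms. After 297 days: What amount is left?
N = N₀(1/2)^(t/t½) = 62.5 atoms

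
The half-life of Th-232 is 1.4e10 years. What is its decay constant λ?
λ = ln(2)/t½ = 4.951e-11 year⁻¹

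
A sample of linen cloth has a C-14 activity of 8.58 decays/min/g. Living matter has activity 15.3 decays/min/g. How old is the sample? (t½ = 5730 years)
Age = t½ × log₂(A₀/A) = 4782 years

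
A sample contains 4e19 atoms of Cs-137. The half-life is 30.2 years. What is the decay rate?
A = λN = 9.181e17 decays/year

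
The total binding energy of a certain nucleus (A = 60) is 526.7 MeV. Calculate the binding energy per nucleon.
B.E./A = 526.7/60 = 8.778 MeV/nucleon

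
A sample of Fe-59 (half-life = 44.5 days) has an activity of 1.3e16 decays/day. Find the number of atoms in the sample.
N = A/λ = 8.346e17 atoms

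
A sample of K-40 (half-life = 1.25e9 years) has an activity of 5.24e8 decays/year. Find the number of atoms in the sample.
N = A/λ = 9.45e17 atoms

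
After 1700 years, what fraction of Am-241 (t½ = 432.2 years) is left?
N/N₀ = (1/2)^(t/t½) = 0.06545 = 6.55%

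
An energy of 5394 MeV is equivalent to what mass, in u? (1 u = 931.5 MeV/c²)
m = E/c² = 5.791 u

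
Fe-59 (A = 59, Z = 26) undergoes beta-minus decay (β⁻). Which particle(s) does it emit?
β⁻: electron (e⁻) + antineutrino (ν̄ₑ)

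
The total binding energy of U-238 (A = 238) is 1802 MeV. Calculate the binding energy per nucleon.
B.E./A = 1802/238 = 7.571 MeV/nucleon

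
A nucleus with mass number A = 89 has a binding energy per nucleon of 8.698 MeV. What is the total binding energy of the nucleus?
B.E. = 8.698 × 89 = 774.1 MeV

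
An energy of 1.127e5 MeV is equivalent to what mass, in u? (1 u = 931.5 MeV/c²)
m = E/c² = 121 u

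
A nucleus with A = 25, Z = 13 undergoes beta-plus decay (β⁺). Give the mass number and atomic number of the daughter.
Daughter: A = 25, Z = 12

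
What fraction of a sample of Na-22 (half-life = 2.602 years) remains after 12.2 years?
N/N₀ = (1/2)^(t/t½) = 0.03878 = 3.88%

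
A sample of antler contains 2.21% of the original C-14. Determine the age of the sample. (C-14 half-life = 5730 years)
Age = t½ × log₂(1/ratio) = 31510 years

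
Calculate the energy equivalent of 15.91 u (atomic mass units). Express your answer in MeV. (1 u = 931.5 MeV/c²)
E = mc² = 14820 MeV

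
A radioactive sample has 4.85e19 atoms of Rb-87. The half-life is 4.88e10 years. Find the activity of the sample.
A = λN = 6.889e8 decays/year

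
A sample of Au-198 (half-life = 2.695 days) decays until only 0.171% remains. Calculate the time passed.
t = t½ × log₂(N₀/N) = 24.77 days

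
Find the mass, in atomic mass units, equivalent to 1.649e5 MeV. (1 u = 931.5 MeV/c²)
m = E/c² = 177 u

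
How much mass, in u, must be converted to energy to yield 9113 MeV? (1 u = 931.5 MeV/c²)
m = E/c² = 9.783 u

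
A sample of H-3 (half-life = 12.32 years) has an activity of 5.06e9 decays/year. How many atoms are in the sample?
N = A/λ = 8.994e10 atoms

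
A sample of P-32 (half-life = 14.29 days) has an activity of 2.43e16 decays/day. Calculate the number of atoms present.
N = A/λ = 5.01e17 atoms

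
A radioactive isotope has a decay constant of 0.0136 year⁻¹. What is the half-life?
t½ = ln(2)/λ = 50.97 years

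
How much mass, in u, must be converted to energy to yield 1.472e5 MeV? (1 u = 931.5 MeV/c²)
m = E/c² = 158 u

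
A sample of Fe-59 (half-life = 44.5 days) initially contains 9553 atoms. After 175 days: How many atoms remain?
N = N₀(1/2)^(t/t½) = 625.6 atoms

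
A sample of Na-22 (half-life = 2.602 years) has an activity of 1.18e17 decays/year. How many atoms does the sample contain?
N = A/λ = 4.43e17 atoms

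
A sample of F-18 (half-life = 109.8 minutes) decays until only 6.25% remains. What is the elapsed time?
t = t½ × log₂(N₀/N) = 439.2 minutes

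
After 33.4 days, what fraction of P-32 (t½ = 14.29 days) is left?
N/N₀ = (1/2)^(t/t½) = 0.1979 = 19.8%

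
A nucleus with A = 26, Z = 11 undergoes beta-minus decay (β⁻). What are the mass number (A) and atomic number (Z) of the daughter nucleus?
Daughter: A = 26, Z = 12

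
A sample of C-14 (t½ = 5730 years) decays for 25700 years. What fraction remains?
N/N₀ = (1/2)^(t/t½) = 0.04465 = 4.47%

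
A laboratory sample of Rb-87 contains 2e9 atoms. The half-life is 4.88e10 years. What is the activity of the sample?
A = λN = 0.02841 decays/year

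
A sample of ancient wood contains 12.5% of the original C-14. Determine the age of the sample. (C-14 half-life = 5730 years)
Age = t½ × log₂(1/ratio) = 17190 years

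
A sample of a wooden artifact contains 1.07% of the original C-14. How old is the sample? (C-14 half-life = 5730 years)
Age = t½ × log₂(1/ratio) = 37510 years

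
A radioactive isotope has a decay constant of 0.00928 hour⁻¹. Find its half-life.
t½ = ln(2)/λ = 74.69 hours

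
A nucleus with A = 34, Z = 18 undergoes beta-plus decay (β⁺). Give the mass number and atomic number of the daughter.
Daughter: A = 34, Z = 17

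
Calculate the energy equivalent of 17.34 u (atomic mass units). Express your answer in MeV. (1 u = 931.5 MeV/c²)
E = mc² = 16150 MeV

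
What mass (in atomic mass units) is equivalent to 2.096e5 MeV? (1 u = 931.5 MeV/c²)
m = E/c² = 225 u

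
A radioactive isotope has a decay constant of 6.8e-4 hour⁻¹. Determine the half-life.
t½ = ln(2)/λ = 1019 hours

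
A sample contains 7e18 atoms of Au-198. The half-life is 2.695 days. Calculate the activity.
A = λN = 1.8e18 decays/day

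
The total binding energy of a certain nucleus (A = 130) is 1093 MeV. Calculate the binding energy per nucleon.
B.E./A = 1093/130 = 8.408 MeV/nucleon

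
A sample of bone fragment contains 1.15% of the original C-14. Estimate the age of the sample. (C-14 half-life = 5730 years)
Age = t½ × log₂(1/ratio) = 36910 years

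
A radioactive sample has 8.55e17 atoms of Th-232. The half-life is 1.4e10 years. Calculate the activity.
A = λN = 4.233e7 decays/year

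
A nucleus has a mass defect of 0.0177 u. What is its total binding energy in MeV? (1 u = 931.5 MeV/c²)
B.E. = Δm × 931.5 = 16.49 MeV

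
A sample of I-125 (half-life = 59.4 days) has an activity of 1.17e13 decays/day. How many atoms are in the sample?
N = A/λ = 1.003e15 atoms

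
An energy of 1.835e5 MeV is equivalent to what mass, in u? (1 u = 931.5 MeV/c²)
m = E/c² = 197 u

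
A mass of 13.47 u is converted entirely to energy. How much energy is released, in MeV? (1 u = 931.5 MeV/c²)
E = mc² = 12550 MeV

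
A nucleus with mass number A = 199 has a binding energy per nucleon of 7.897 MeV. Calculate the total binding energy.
B.E. = 7.897 × 199 = 1572 MeV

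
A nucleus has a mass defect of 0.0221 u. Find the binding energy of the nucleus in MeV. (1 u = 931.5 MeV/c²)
B.E. = Δm × 931.5 = 20.59 MeV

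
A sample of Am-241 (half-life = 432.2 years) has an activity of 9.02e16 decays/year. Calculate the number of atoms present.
N = A/λ = 5.624e19 atoms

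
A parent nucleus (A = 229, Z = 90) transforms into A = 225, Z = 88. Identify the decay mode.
ΔA = -4, ΔZ = -2 ⇒ alpha decay (α)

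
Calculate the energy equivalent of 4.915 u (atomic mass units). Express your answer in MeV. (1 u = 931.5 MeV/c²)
E = mc² = 4578 MeV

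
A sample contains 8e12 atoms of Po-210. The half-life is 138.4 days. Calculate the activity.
A = λN = 4.007e10 decays/day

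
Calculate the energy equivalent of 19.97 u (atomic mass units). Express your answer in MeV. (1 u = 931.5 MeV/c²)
E = mc² = 18600 MeV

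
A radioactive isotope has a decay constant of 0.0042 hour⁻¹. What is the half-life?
t½ = ln(2)/λ = 165 hours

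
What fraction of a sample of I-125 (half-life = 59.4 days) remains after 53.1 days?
N/N₀ = (1/2)^(t/t½) = 0.5381 = 53.8%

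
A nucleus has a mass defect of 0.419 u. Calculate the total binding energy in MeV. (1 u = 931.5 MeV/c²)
B.E. = Δm × 931.5 = 390.3 MeV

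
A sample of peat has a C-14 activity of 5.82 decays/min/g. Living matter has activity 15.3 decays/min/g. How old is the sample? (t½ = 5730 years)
Age = t½ × log₂(A₀/A) = 7990 years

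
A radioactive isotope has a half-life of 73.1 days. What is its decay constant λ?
λ = ln(2)/t½ = 0.009482 day⁻¹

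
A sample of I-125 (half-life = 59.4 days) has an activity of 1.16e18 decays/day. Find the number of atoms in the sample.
N = A/λ = 9.941e19 atoms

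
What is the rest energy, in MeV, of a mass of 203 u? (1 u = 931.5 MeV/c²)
E = mc² = 1.891e5 MeV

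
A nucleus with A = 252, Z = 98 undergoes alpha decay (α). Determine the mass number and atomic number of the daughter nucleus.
Daughter: A = 248, Z = 96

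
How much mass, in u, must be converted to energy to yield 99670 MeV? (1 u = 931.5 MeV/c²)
m = E/c² = 107 u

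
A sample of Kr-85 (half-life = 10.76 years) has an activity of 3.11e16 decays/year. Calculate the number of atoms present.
N = A/λ = 4.828e17 atoms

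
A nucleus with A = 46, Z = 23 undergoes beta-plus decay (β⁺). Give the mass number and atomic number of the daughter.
Daughter: A = 46, Z = 22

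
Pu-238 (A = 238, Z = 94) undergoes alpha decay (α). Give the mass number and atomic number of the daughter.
Daughter: A = 234, Z = 92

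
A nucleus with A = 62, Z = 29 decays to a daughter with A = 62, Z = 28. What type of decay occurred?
ΔA = 0, ΔZ = -1 ⇒ beta-plus decay (β⁺) or electron capture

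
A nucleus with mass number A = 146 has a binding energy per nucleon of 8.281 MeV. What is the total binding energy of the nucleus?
B.E. = 8.281 × 146 = 1209 MeV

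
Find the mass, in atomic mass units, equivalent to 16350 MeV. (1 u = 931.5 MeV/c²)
m = E/c² = 17.55 u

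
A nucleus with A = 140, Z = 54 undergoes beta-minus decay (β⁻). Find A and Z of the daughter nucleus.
Daughter: A = 140, Z = 55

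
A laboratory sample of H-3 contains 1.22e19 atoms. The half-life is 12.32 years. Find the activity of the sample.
A = λN = 6.864e17 decays/year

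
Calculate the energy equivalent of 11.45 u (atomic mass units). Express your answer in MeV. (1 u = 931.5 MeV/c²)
E = mc² = 10670 MeV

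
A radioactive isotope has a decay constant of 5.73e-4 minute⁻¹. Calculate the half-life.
t½ = ln(2)/λ = 1210 minutes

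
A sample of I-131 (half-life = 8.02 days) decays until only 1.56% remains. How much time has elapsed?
t = t½ × log₂(N₀/N) = 48.14 days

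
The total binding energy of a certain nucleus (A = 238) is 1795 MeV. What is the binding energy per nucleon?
B.E./A = 1795/238 = 7.542 MeV/nucleon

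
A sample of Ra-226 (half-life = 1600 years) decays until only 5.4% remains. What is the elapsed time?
t = t½ × log₂(N₀/N) = 6737 years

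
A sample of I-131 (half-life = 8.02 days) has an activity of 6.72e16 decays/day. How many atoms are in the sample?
N = A/λ = 7.775e17 atoms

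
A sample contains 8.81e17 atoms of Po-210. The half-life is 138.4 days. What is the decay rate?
A = λN = 4.412e15 decays/day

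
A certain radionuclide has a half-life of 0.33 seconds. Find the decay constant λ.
λ = ln(2)/t½ = 2.1 second⁻¹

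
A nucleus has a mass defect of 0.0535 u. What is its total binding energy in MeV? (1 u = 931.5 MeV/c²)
B.E. = Δm × 931.5 = 49.84 MeV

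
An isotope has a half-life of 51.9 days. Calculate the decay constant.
λ = ln(2)/t½ = 0.01336 day⁻¹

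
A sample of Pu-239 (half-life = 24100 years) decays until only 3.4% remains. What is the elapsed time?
t = t½ × log₂(N₀/N) = 1.176e5 years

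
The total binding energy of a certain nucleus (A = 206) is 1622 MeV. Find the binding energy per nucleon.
B.E./A = 1622/206 = 7.874 MeV/nucleon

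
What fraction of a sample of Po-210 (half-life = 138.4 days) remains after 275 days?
N/N₀ = (1/2)^(t/t½) = 0.2523 = 25.2%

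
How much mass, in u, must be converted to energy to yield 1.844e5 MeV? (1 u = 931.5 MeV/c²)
m = E/c² = 198 u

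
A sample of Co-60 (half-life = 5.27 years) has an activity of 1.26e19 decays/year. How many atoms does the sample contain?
N = A/λ = 9.58e19 atoms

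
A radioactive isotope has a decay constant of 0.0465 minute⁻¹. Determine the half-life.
t½ = ln(2)/λ = 14.91 minutes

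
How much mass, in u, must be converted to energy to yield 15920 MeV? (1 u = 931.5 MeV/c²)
m = E/c² = 17.09 u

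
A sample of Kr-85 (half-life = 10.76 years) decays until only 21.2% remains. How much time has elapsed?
t = t½ × log₂(N₀/N) = 24.08 years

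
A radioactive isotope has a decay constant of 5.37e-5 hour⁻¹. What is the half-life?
t½ = ln(2)/λ = 12910 hours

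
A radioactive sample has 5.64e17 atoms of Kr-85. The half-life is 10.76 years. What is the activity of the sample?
A = λN = 3.633e16 decays/year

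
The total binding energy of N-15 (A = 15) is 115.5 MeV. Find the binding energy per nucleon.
B.E./A = 115.5/15 = 7.7 MeV/nucleon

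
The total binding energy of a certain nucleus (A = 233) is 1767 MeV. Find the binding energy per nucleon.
B.E./A = 1767/233 = 7.584 MeV/nucleon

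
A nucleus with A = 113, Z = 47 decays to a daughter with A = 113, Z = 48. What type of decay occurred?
ΔA = 0, ΔZ = +1 ⇒ beta-minus decay (β⁻)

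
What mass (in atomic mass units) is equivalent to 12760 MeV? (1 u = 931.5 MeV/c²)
m = E/c² = 13.7 u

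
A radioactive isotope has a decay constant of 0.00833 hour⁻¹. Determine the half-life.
t½ = ln(2)/λ = 83.21 hours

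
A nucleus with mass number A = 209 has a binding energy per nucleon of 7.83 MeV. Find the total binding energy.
B.E. = 7.83 × 209 = 1636 MeV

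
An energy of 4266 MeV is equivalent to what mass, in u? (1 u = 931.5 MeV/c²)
m = E/c² = 4.58 u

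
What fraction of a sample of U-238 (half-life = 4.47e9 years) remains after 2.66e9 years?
N/N₀ = (1/2)^(t/t½) = 0.662 = 66.2%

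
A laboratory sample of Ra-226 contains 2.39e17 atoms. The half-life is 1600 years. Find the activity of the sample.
A = λN = 1.035e14 decays/year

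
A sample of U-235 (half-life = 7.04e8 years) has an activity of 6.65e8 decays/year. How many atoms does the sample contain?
N = A/λ = 6.754e17 atoms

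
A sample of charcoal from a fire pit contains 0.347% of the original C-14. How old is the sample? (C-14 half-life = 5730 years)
Age = t½ × log₂(1/ratio) = 46820 years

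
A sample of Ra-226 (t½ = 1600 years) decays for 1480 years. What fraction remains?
N/N₀ = (1/2)^(t/t½) = 0.5267 = 52.7%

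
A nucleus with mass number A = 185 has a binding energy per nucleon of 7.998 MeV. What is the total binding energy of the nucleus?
B.E. = 7.998 × 185 = 1480 MeV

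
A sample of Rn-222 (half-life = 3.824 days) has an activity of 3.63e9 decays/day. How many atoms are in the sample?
N = A/λ = 2.003e10 atoms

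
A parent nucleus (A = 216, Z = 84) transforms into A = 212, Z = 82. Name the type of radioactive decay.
ΔA = -4, ΔZ = -2 ⇒ alpha decay (α)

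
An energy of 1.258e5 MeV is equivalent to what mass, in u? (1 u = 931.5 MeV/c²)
m = E/c² = 135.1 u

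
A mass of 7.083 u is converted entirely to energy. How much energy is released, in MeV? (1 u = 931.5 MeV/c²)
E = mc² = 6598 MeV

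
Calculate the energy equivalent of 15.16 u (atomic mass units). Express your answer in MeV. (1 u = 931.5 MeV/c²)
E = mc² = 14120 MeV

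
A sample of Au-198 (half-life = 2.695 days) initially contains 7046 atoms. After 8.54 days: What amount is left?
N = N₀(1/2)^(t/t½) = 783.5 atoms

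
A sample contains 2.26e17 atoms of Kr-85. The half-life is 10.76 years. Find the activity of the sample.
A = λN = 1.456e16 decays/year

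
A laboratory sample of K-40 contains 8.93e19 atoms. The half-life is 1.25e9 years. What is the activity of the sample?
A = λN = 4.952e10 decays/year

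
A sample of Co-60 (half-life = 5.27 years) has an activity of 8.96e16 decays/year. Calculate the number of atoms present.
N = A/λ = 6.812e17 atoms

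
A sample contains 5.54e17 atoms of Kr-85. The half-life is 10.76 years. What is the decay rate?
A = λN = 3.569e16 decays/year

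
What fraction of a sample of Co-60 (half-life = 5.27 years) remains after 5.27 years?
N/N₀ = (1/2)^(t/t½) = 0.5 = 50%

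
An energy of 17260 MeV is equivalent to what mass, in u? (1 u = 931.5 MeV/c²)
m = E/c² = 18.53 u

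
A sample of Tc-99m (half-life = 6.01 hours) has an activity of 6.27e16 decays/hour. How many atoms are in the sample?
N = A/λ = 5.436e17 atoms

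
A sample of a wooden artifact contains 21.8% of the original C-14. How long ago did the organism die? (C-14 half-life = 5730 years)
Age = t½ × log₂(1/ratio) = 12590 years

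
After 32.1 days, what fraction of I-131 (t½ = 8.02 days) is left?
N/N₀ = (1/2)^(t/t½) = 0.06239 = 6.24%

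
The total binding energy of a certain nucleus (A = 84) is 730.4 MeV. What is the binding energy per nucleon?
B.E./A = 730.4/84 = 8.695 MeV/nucleon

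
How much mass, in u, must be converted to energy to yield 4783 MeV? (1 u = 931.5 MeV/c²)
m = E/c² = 5.135 u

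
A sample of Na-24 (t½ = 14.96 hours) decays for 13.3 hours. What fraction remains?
N/N₀ = (1/2)^(t/t½) = 0.54 = 54%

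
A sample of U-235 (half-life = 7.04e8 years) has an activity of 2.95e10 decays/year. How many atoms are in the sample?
N = A/λ = 2.996e19 atoms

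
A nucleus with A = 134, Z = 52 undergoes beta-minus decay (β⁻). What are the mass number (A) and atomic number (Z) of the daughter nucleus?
Daughter: A = 134, Z = 53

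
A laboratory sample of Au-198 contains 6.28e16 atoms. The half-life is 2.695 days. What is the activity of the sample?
A = λN = 1.615e16 decays/day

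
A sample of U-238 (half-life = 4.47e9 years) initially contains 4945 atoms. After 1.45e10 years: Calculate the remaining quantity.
N = N₀(1/2)^(t/t½) = 522 atoms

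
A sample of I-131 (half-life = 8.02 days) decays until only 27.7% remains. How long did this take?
t = t½ × log₂(N₀/N) = 14.85 days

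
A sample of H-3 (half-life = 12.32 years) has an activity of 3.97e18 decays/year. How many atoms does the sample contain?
N = A/λ = 7.056e19 atoms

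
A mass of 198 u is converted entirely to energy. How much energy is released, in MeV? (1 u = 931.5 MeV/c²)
E = mc² = 1.844e5 MeV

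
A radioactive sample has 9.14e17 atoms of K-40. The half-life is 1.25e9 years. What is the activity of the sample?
A = λN = 5.068e8 decays/year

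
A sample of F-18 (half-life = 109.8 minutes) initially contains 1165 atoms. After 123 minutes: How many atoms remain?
N = N₀(1/2)^(t/t½) = 535.9 atoms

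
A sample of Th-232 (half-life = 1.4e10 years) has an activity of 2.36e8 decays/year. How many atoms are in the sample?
N = A/λ = 4.767e18 atoms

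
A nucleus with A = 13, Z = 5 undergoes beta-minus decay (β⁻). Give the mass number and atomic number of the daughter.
Daughter: A = 13, Z = 6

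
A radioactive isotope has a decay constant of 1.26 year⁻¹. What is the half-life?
t½ = ln(2)/λ = 0.5501 years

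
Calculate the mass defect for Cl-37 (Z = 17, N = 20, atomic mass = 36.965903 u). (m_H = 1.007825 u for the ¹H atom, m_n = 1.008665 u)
Δm = Z·m_H + N·m_n − M = 0.3404 u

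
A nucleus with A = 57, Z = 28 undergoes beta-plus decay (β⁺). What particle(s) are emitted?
β⁺: positron (e⁺) + neutrino (νₑ)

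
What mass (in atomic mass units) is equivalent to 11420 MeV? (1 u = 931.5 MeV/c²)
m = E/c² = 12.26 u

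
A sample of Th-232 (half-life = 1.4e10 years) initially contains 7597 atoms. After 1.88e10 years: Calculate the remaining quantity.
N = N₀(1/2)^(t/t½) = 2995 atoms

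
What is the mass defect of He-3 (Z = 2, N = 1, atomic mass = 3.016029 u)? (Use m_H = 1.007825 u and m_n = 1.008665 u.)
Δm = Z·m_H + N·m_n − M = 0.008286 u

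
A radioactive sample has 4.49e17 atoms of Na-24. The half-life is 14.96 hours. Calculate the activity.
A = λN = 2.08e16 decays/hour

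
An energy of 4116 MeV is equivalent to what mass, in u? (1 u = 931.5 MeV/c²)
m = E/c² = 4.419 u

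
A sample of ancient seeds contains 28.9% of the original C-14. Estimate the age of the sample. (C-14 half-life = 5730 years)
Age = t½ × log₂(1/ratio) = 10260 years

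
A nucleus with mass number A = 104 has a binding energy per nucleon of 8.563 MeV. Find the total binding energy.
B.E. = 8.563 × 104 = 890.6 MeV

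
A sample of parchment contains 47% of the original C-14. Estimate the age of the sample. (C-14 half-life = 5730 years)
Age = t½ × log₂(1/ratio) = 6242 years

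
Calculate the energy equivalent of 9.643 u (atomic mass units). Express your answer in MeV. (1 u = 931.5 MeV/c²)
E = mc² = 8982 MeV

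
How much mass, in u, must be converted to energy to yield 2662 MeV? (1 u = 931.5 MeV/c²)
m = E/c² = 2.858 u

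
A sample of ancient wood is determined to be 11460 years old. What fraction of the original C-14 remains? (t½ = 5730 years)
N/N₀ = (1/2)^(t/t½) = 0.25 = 25%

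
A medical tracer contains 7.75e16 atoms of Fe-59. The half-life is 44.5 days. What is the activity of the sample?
A = λN = 1.207e15 decays/day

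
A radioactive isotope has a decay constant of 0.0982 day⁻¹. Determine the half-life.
t½ = ln(2)/λ = 7.059 days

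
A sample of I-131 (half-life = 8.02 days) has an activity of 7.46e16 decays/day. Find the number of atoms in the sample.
N = A/λ = 8.632e17 atoms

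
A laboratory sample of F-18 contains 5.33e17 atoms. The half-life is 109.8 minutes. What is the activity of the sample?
A = λN = 3.365e15 decays/minute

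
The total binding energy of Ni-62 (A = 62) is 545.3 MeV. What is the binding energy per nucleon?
B.E./A = 545.3/62 = 8.795 MeV/nucleon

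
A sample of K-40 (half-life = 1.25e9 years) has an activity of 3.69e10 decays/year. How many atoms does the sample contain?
N = A/λ = 6.654e19 atoms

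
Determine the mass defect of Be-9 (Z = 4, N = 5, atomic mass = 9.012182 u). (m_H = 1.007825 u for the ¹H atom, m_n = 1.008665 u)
Δm = Z·m_H + N·m_n − M = 0.06244 u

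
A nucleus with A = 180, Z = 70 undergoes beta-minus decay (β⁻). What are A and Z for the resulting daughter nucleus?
Daughter: A = 180, Z = 71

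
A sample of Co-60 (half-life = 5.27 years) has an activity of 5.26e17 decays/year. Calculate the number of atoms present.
N = A/λ = 3.999e18 atoms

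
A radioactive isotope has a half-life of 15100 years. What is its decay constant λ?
λ = ln(2)/t½ = 4.59e-5 year⁻¹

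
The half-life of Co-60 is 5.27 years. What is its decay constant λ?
λ = ln(2)/t½ = 0.1315 year⁻¹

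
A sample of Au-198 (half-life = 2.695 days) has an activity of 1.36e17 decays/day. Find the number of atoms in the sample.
N = A/λ = 5.288e17 atoms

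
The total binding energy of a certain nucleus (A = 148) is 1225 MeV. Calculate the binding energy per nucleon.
B.E./A = 1225/148 = 8.277 MeV/nucleon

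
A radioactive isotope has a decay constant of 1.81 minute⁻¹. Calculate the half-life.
t½ = ln(2)/λ = 0.383 minutes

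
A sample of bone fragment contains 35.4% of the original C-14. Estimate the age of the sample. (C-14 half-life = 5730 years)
Age = t½ × log₂(1/ratio) = 8585 years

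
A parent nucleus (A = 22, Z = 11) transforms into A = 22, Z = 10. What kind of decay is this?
ΔA = 0, ΔZ = -1 ⇒ beta-plus decay (β⁺) or electron capture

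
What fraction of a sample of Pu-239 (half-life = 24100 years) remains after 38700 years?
N/N₀ = (1/2)^(t/t½) = 0.3286 = 32.9%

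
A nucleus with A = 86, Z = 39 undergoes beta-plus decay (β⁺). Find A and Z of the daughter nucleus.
Daughter: A = 86, Z = 38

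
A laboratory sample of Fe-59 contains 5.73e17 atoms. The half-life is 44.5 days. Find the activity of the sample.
A = λN = 8.925e15 decays/day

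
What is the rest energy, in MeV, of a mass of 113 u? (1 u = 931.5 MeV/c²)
E = mc² = 1.053e5 MeV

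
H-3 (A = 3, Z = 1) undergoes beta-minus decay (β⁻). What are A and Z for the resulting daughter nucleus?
Daughter: A = 3, Z = 2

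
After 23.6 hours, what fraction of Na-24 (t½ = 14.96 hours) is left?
N/N₀ = (1/2)^(t/t½) = 0.3351 = 33.5%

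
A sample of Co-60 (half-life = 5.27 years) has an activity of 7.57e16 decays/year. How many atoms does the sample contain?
N = A/λ = 5.755e17 atoms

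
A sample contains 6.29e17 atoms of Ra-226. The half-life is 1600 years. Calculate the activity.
A = λN = 2.725e14 decays/year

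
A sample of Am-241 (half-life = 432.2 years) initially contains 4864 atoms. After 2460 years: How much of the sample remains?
N = N₀(1/2)^(t/t½) = 94.1 atoms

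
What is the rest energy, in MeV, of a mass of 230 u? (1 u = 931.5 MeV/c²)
E = mc² = 2.142e5 MeV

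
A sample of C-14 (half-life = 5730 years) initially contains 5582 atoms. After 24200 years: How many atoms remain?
N = N₀(1/2)^(t/t½) = 298.8 atoms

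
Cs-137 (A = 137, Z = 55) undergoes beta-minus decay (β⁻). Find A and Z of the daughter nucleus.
Daughter: A = 137, Z = 56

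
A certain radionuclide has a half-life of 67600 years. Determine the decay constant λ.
λ = ln(2)/t½ = 1.025e-5 year⁻¹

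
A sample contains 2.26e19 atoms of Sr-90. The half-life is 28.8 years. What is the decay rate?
A = λN = 5.439e17 decays/year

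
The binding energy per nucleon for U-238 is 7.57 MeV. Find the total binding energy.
B.E. = 7.57 × 238 = 1802 MeV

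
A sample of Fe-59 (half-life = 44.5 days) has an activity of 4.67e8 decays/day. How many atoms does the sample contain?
N = A/λ = 2.998e10 atoms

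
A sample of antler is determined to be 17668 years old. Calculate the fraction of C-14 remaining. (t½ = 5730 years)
N/N₀ = (1/2)^(t/t½) = 0.118 = 11.8%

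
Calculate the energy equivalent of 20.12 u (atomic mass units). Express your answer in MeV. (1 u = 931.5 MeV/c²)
E = mc² = 18740 MeV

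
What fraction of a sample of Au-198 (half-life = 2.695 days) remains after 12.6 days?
N/N₀ = (1/2)^(t/t½) = 0.03914 = 3.91%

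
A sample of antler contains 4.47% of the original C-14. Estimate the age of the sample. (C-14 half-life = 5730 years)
Age = t½ × log₂(1/ratio) = 25690 years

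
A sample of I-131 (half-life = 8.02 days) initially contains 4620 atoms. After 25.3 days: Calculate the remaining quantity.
N = N₀(1/2)^(t/t½) = 518.8 atoms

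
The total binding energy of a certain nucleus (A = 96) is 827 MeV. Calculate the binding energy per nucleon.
B.E./A = 827/96 = 8.615 MeV/nucleon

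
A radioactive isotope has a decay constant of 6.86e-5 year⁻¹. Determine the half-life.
t½ = ln(2)/λ = 10100 years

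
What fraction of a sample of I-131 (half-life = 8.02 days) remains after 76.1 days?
N/N₀ = (1/2)^(t/t½) = 0.001392 = 0.139%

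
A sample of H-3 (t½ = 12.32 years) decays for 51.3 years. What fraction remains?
N/N₀ = (1/2)^(t/t½) = 0.05579 = 5.58%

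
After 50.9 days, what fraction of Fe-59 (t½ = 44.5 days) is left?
N/N₀ = (1/2)^(t/t½) = 0.4526 = 45.3%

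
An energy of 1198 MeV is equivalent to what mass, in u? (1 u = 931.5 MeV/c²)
m = E/c² = 1.286 u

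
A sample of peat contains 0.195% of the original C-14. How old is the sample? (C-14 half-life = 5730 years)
Age = t½ × log₂(1/ratio) = 51580 years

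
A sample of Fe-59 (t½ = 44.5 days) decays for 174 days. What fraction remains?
N/N₀ = (1/2)^(t/t½) = 0.06652 = 6.65%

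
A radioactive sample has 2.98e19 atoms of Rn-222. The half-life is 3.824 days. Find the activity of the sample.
A = λN = 5.402e18 decays/day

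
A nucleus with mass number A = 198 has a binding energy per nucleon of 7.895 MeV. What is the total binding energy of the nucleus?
B.E. = 7.895 × 198 = 1563 MeV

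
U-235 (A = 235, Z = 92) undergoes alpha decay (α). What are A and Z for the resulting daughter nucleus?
Daughter: A = 231, Z = 90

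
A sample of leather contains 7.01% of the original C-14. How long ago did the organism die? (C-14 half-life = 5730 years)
Age = t½ × log₂(1/ratio) = 21970 years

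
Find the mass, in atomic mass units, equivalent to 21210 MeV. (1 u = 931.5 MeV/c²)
m = E/c² = 22.77 u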